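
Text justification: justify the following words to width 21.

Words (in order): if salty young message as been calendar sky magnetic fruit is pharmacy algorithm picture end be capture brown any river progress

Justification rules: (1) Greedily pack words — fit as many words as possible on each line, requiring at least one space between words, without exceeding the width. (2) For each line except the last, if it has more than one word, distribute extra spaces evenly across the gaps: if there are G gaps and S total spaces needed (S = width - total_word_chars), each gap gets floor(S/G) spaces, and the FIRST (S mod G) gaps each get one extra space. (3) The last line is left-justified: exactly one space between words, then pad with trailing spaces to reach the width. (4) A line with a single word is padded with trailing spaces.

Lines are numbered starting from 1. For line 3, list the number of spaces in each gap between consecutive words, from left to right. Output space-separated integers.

Answer: 1 1

Derivation:
Line 1: ['if', 'salty', 'young'] (min_width=14, slack=7)
Line 2: ['message', 'as', 'been'] (min_width=15, slack=6)
Line 3: ['calendar', 'sky', 'magnetic'] (min_width=21, slack=0)
Line 4: ['fruit', 'is', 'pharmacy'] (min_width=17, slack=4)
Line 5: ['algorithm', 'picture', 'end'] (min_width=21, slack=0)
Line 6: ['be', 'capture', 'brown', 'any'] (min_width=20, slack=1)
Line 7: ['river', 'progress'] (min_width=14, slack=7)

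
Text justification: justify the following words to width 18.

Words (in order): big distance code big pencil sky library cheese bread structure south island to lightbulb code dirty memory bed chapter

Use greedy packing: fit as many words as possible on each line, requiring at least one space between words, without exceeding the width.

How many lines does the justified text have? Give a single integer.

Line 1: ['big', 'distance', 'code'] (min_width=17, slack=1)
Line 2: ['big', 'pencil', 'sky'] (min_width=14, slack=4)
Line 3: ['library', 'cheese'] (min_width=14, slack=4)
Line 4: ['bread', 'structure'] (min_width=15, slack=3)
Line 5: ['south', 'island', 'to'] (min_width=15, slack=3)
Line 6: ['lightbulb', 'code'] (min_width=14, slack=4)
Line 7: ['dirty', 'memory', 'bed'] (min_width=16, slack=2)
Line 8: ['chapter'] (min_width=7, slack=11)
Total lines: 8

Answer: 8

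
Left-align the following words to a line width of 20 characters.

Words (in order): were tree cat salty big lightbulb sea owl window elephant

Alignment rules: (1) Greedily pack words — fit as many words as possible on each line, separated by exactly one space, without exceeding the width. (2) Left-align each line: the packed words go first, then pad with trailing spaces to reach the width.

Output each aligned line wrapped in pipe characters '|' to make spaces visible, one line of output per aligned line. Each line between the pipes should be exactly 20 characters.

Answer: |were tree cat salty |
|big lightbulb sea   |
|owl window elephant |

Derivation:
Line 1: ['were', 'tree', 'cat', 'salty'] (min_width=19, slack=1)
Line 2: ['big', 'lightbulb', 'sea'] (min_width=17, slack=3)
Line 3: ['owl', 'window', 'elephant'] (min_width=19, slack=1)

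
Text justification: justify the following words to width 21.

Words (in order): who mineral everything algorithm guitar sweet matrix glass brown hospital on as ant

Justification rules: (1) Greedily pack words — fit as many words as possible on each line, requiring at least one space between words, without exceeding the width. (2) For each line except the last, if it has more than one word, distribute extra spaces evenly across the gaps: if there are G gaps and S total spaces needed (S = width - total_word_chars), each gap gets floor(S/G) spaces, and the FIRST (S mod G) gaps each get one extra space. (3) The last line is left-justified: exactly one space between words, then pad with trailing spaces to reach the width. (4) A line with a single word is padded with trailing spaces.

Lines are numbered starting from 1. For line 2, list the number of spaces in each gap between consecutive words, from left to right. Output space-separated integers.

Answer: 2

Derivation:
Line 1: ['who', 'mineral'] (min_width=11, slack=10)
Line 2: ['everything', 'algorithm'] (min_width=20, slack=1)
Line 3: ['guitar', 'sweet', 'matrix'] (min_width=19, slack=2)
Line 4: ['glass', 'brown', 'hospital'] (min_width=20, slack=1)
Line 5: ['on', 'as', 'ant'] (min_width=9, slack=12)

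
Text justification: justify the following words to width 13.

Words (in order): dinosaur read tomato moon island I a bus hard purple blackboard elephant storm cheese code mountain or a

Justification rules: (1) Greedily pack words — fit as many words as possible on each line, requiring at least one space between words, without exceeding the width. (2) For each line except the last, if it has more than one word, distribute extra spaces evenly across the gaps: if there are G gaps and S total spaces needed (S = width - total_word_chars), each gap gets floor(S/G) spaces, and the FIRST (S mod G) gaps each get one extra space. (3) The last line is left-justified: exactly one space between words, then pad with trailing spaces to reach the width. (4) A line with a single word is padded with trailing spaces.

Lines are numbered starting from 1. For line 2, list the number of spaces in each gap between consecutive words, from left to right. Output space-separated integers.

Line 1: ['dinosaur', 'read'] (min_width=13, slack=0)
Line 2: ['tomato', 'moon'] (min_width=11, slack=2)
Line 3: ['island', 'I', 'a'] (min_width=10, slack=3)
Line 4: ['bus', 'hard'] (min_width=8, slack=5)
Line 5: ['purple'] (min_width=6, slack=7)
Line 6: ['blackboard'] (min_width=10, slack=3)
Line 7: ['elephant'] (min_width=8, slack=5)
Line 8: ['storm', 'cheese'] (min_width=12, slack=1)
Line 9: ['code', 'mountain'] (min_width=13, slack=0)
Line 10: ['or', 'a'] (min_width=4, slack=9)

Answer: 3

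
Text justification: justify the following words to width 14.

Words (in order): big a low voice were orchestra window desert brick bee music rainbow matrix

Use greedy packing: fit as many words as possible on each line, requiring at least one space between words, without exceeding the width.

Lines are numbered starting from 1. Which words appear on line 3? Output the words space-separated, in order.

Answer: orchestra

Derivation:
Line 1: ['big', 'a', 'low'] (min_width=9, slack=5)
Line 2: ['voice', 'were'] (min_width=10, slack=4)
Line 3: ['orchestra'] (min_width=9, slack=5)
Line 4: ['window', 'desert'] (min_width=13, slack=1)
Line 5: ['brick', 'bee'] (min_width=9, slack=5)
Line 6: ['music', 'rainbow'] (min_width=13, slack=1)
Line 7: ['matrix'] (min_width=6, slack=8)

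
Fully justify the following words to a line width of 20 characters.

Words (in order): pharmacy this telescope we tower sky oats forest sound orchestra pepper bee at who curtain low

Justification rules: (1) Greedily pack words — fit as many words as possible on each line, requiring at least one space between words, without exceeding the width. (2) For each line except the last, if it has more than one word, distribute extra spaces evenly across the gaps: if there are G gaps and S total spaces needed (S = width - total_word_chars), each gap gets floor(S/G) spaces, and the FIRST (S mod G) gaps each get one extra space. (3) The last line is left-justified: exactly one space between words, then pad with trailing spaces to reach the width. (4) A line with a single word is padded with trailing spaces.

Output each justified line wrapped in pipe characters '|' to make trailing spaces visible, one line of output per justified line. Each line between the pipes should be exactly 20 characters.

Line 1: ['pharmacy', 'this'] (min_width=13, slack=7)
Line 2: ['telescope', 'we', 'tower'] (min_width=18, slack=2)
Line 3: ['sky', 'oats', 'forest'] (min_width=15, slack=5)
Line 4: ['sound', 'orchestra'] (min_width=15, slack=5)
Line 5: ['pepper', 'bee', 'at', 'who'] (min_width=17, slack=3)
Line 6: ['curtain', 'low'] (min_width=11, slack=9)

Answer: |pharmacy        this|
|telescope  we  tower|
|sky    oats   forest|
|sound      orchestra|
|pepper  bee  at  who|
|curtain low         |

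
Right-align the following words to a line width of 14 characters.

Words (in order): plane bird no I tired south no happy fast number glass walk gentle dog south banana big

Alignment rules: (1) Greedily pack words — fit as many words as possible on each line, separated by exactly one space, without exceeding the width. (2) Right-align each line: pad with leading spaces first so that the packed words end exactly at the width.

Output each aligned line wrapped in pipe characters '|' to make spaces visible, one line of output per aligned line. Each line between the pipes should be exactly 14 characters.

Line 1: ['plane', 'bird', 'no'] (min_width=13, slack=1)
Line 2: ['I', 'tired', 'south'] (min_width=13, slack=1)
Line 3: ['no', 'happy', 'fast'] (min_width=13, slack=1)
Line 4: ['number', 'glass'] (min_width=12, slack=2)
Line 5: ['walk', 'gentle'] (min_width=11, slack=3)
Line 6: ['dog', 'south'] (min_width=9, slack=5)
Line 7: ['banana', 'big'] (min_width=10, slack=4)

Answer: | plane bird no|
| I tired south|
| no happy fast|
|  number glass|
|   walk gentle|
|     dog south|
|    banana big|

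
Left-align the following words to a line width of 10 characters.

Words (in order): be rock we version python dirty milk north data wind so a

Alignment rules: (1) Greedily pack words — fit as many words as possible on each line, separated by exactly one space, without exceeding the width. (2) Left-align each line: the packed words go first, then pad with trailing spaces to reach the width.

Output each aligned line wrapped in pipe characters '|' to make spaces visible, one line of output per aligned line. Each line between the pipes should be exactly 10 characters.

Line 1: ['be', 'rock', 'we'] (min_width=10, slack=0)
Line 2: ['version'] (min_width=7, slack=3)
Line 3: ['python'] (min_width=6, slack=4)
Line 4: ['dirty', 'milk'] (min_width=10, slack=0)
Line 5: ['north', 'data'] (min_width=10, slack=0)
Line 6: ['wind', 'so', 'a'] (min_width=9, slack=1)

Answer: |be rock we|
|version   |
|python    |
|dirty milk|
|north data|
|wind so a |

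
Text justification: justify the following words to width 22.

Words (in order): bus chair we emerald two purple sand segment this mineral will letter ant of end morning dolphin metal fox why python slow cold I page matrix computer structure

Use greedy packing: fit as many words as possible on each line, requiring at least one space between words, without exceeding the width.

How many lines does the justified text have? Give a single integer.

Answer: 8

Derivation:
Line 1: ['bus', 'chair', 'we', 'emerald'] (min_width=20, slack=2)
Line 2: ['two', 'purple', 'sand'] (min_width=15, slack=7)
Line 3: ['segment', 'this', 'mineral'] (min_width=20, slack=2)
Line 4: ['will', 'letter', 'ant', 'of', 'end'] (min_width=22, slack=0)
Line 5: ['morning', 'dolphin', 'metal'] (min_width=21, slack=1)
Line 6: ['fox', 'why', 'python', 'slow'] (min_width=19, slack=3)
Line 7: ['cold', 'I', 'page', 'matrix'] (min_width=18, slack=4)
Line 8: ['computer', 'structure'] (min_width=18, slack=4)
Total lines: 8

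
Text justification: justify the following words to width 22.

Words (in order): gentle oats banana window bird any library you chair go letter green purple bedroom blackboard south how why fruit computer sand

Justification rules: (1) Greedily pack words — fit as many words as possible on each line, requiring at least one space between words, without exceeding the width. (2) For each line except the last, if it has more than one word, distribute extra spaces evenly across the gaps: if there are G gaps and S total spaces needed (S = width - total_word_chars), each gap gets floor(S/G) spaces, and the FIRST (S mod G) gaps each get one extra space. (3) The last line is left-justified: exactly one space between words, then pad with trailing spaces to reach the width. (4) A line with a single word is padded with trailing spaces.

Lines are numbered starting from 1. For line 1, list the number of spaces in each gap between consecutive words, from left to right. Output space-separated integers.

Line 1: ['gentle', 'oats', 'banana'] (min_width=18, slack=4)
Line 2: ['window', 'bird', 'any'] (min_width=15, slack=7)
Line 3: ['library', 'you', 'chair', 'go'] (min_width=20, slack=2)
Line 4: ['letter', 'green', 'purple'] (min_width=19, slack=3)
Line 5: ['bedroom', 'blackboard'] (min_width=18, slack=4)
Line 6: ['south', 'how', 'why', 'fruit'] (min_width=19, slack=3)
Line 7: ['computer', 'sand'] (min_width=13, slack=9)

Answer: 3 3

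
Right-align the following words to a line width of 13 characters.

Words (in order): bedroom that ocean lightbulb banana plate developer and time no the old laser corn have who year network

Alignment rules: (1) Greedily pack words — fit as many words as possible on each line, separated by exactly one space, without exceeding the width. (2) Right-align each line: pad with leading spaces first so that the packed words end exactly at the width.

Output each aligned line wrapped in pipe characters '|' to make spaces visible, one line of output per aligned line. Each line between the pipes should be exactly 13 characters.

Line 1: ['bedroom', 'that'] (min_width=12, slack=1)
Line 2: ['ocean'] (min_width=5, slack=8)
Line 3: ['lightbulb'] (min_width=9, slack=4)
Line 4: ['banana', 'plate'] (min_width=12, slack=1)
Line 5: ['developer', 'and'] (min_width=13, slack=0)
Line 6: ['time', 'no', 'the'] (min_width=11, slack=2)
Line 7: ['old', 'laser'] (min_width=9, slack=4)
Line 8: ['corn', 'have', 'who'] (min_width=13, slack=0)
Line 9: ['year', 'network'] (min_width=12, slack=1)

Answer: | bedroom that|
|        ocean|
|    lightbulb|
| banana plate|
|developer and|
|  time no the|
|    old laser|
|corn have who|
| year network|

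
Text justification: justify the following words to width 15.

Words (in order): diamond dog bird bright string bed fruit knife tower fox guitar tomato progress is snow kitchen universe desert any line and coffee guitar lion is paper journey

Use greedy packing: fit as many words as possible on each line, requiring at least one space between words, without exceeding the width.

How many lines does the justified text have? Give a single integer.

Line 1: ['diamond', 'dog'] (min_width=11, slack=4)
Line 2: ['bird', 'bright'] (min_width=11, slack=4)
Line 3: ['string', 'bed'] (min_width=10, slack=5)
Line 4: ['fruit', 'knife'] (min_width=11, slack=4)
Line 5: ['tower', 'fox'] (min_width=9, slack=6)
Line 6: ['guitar', 'tomato'] (min_width=13, slack=2)
Line 7: ['progress', 'is'] (min_width=11, slack=4)
Line 8: ['snow', 'kitchen'] (min_width=12, slack=3)
Line 9: ['universe', 'desert'] (min_width=15, slack=0)
Line 10: ['any', 'line', 'and'] (min_width=12, slack=3)
Line 11: ['coffee', 'guitar'] (min_width=13, slack=2)
Line 12: ['lion', 'is', 'paper'] (min_width=13, slack=2)
Line 13: ['journey'] (min_width=7, slack=8)
Total lines: 13

Answer: 13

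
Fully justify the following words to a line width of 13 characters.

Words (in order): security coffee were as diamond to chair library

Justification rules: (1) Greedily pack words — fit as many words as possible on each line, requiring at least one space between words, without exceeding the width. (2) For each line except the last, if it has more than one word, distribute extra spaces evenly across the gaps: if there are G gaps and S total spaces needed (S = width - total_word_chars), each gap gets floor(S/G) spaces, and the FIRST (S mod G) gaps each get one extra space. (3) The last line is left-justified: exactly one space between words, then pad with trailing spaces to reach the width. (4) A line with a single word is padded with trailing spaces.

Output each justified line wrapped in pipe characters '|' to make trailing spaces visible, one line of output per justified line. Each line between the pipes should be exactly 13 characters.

Answer: |security     |
|coffee   were|
|as diamond to|
|chair library|

Derivation:
Line 1: ['security'] (min_width=8, slack=5)
Line 2: ['coffee', 'were'] (min_width=11, slack=2)
Line 3: ['as', 'diamond', 'to'] (min_width=13, slack=0)
Line 4: ['chair', 'library'] (min_width=13, slack=0)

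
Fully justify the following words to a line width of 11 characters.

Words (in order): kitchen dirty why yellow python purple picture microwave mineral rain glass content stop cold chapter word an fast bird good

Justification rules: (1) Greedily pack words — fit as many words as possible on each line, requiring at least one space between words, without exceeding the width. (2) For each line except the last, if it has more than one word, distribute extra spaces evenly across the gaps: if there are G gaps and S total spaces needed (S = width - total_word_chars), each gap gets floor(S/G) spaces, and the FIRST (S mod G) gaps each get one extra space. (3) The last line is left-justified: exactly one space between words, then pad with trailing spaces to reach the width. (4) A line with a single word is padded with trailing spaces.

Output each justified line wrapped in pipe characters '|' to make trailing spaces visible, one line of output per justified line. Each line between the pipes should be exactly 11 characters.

Answer: |kitchen    |
|dirty   why|
|yellow     |
|python     |
|purple     |
|picture    |
|microwave  |
|mineral    |
|rain  glass|
|content    |
|stop   cold|
|chapter    |
|word     an|
|fast   bird|
|good       |

Derivation:
Line 1: ['kitchen'] (min_width=7, slack=4)
Line 2: ['dirty', 'why'] (min_width=9, slack=2)
Line 3: ['yellow'] (min_width=6, slack=5)
Line 4: ['python'] (min_width=6, slack=5)
Line 5: ['purple'] (min_width=6, slack=5)
Line 6: ['picture'] (min_width=7, slack=4)
Line 7: ['microwave'] (min_width=9, slack=2)
Line 8: ['mineral'] (min_width=7, slack=4)
Line 9: ['rain', 'glass'] (min_width=10, slack=1)
Line 10: ['content'] (min_width=7, slack=4)
Line 11: ['stop', 'cold'] (min_width=9, slack=2)
Line 12: ['chapter'] (min_width=7, slack=4)
Line 13: ['word', 'an'] (min_width=7, slack=4)
Line 14: ['fast', 'bird'] (min_width=9, slack=2)
Line 15: ['good'] (min_width=4, slack=7)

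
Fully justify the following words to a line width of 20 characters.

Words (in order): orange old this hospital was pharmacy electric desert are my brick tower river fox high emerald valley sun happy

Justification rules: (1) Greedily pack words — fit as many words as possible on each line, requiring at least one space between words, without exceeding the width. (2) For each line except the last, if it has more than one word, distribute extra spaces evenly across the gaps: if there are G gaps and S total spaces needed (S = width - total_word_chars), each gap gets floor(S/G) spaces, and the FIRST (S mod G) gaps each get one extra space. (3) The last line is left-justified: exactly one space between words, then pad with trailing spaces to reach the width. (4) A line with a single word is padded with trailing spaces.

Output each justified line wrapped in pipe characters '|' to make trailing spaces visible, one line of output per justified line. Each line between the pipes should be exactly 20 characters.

Line 1: ['orange', 'old', 'this'] (min_width=15, slack=5)
Line 2: ['hospital', 'was'] (min_width=12, slack=8)
Line 3: ['pharmacy', 'electric'] (min_width=17, slack=3)
Line 4: ['desert', 'are', 'my', 'brick'] (min_width=19, slack=1)
Line 5: ['tower', 'river', 'fox', 'high'] (min_width=20, slack=0)
Line 6: ['emerald', 'valley', 'sun'] (min_width=18, slack=2)
Line 7: ['happy'] (min_width=5, slack=15)

Answer: |orange    old   this|
|hospital         was|
|pharmacy    electric|
|desert  are my brick|
|tower river fox high|
|emerald  valley  sun|
|happy               |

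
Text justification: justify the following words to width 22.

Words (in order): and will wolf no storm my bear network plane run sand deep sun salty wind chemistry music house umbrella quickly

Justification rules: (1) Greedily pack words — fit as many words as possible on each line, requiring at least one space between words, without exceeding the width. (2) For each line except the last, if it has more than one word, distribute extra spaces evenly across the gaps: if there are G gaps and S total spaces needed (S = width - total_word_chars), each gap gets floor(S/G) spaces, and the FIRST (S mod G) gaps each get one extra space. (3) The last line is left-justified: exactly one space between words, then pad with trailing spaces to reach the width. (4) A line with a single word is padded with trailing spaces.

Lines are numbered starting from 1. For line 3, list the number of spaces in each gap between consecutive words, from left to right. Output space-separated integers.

Answer: 3 3 2

Derivation:
Line 1: ['and', 'will', 'wolf', 'no', 'storm'] (min_width=22, slack=0)
Line 2: ['my', 'bear', 'network', 'plane'] (min_width=21, slack=1)
Line 3: ['run', 'sand', 'deep', 'sun'] (min_width=17, slack=5)
Line 4: ['salty', 'wind', 'chemistry'] (min_width=20, slack=2)
Line 5: ['music', 'house', 'umbrella'] (min_width=20, slack=2)
Line 6: ['quickly'] (min_width=7, slack=15)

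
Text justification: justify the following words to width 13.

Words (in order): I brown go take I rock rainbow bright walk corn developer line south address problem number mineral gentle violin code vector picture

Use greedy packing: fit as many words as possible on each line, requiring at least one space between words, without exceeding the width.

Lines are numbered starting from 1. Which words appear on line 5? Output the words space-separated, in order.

Line 1: ['I', 'brown', 'go'] (min_width=10, slack=3)
Line 2: ['take', 'I', 'rock'] (min_width=11, slack=2)
Line 3: ['rainbow'] (min_width=7, slack=6)
Line 4: ['bright', 'walk'] (min_width=11, slack=2)
Line 5: ['corn'] (min_width=4, slack=9)
Line 6: ['developer'] (min_width=9, slack=4)
Line 7: ['line', 'south'] (min_width=10, slack=3)
Line 8: ['address'] (min_width=7, slack=6)
Line 9: ['problem'] (min_width=7, slack=6)
Line 10: ['number'] (min_width=6, slack=7)
Line 11: ['mineral'] (min_width=7, slack=6)
Line 12: ['gentle', 'violin'] (min_width=13, slack=0)
Line 13: ['code', 'vector'] (min_width=11, slack=2)
Line 14: ['picture'] (min_width=7, slack=6)

Answer: corn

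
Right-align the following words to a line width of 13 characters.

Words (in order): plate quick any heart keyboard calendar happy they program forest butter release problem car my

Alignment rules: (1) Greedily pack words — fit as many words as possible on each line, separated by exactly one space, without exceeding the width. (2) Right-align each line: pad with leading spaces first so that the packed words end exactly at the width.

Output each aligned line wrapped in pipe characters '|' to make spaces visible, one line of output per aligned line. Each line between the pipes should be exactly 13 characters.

Answer: |  plate quick|
|    any heart|
|     keyboard|
|     calendar|
|   happy they|
|      program|
|forest butter|
|      release|
|  problem car|
|           my|

Derivation:
Line 1: ['plate', 'quick'] (min_width=11, slack=2)
Line 2: ['any', 'heart'] (min_width=9, slack=4)
Line 3: ['keyboard'] (min_width=8, slack=5)
Line 4: ['calendar'] (min_width=8, slack=5)
Line 5: ['happy', 'they'] (min_width=10, slack=3)
Line 6: ['program'] (min_width=7, slack=6)
Line 7: ['forest', 'butter'] (min_width=13, slack=0)
Line 8: ['release'] (min_width=7, slack=6)
Line 9: ['problem', 'car'] (min_width=11, slack=2)
Line 10: ['my'] (min_width=2, slack=11)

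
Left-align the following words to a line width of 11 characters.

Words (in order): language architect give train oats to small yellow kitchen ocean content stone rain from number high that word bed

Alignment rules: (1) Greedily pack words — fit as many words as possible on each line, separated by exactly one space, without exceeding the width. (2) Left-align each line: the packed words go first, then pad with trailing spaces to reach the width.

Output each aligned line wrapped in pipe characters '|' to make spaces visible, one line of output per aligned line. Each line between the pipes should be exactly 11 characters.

Line 1: ['language'] (min_width=8, slack=3)
Line 2: ['architect'] (min_width=9, slack=2)
Line 3: ['give', 'train'] (min_width=10, slack=1)
Line 4: ['oats', 'to'] (min_width=7, slack=4)
Line 5: ['small'] (min_width=5, slack=6)
Line 6: ['yellow'] (min_width=6, slack=5)
Line 7: ['kitchen'] (min_width=7, slack=4)
Line 8: ['ocean'] (min_width=5, slack=6)
Line 9: ['content'] (min_width=7, slack=4)
Line 10: ['stone', 'rain'] (min_width=10, slack=1)
Line 11: ['from', 'number'] (min_width=11, slack=0)
Line 12: ['high', 'that'] (min_width=9, slack=2)
Line 13: ['word', 'bed'] (min_width=8, slack=3)

Answer: |language   |
|architect  |
|give train |
|oats to    |
|small      |
|yellow     |
|kitchen    |
|ocean      |
|content    |
|stone rain |
|from number|
|high that  |
|word bed   |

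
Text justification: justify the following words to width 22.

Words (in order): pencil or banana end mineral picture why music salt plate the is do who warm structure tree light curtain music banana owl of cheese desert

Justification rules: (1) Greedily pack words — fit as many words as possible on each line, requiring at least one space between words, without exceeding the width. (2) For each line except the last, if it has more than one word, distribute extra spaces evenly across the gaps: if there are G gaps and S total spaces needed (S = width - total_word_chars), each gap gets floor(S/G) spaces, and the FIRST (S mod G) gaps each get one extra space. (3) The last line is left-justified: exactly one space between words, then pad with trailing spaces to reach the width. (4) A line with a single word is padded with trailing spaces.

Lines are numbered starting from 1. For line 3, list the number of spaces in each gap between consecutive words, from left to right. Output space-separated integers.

Line 1: ['pencil', 'or', 'banana', 'end'] (min_width=20, slack=2)
Line 2: ['mineral', 'picture', 'why'] (min_width=19, slack=3)
Line 3: ['music', 'salt', 'plate', 'the'] (min_width=20, slack=2)
Line 4: ['is', 'do', 'who', 'warm'] (min_width=14, slack=8)
Line 5: ['structure', 'tree', 'light'] (min_width=20, slack=2)
Line 6: ['curtain', 'music', 'banana'] (min_width=20, slack=2)
Line 7: ['owl', 'of', 'cheese', 'desert'] (min_width=20, slack=2)

Answer: 2 2 1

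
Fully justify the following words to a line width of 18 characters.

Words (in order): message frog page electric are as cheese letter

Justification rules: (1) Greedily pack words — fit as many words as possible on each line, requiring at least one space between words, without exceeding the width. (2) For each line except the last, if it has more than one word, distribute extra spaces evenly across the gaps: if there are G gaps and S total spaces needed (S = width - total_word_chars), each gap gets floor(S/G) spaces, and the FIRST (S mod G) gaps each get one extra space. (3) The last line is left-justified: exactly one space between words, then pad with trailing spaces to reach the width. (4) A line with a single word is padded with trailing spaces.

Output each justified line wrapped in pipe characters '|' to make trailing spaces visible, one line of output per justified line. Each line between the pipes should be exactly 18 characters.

Line 1: ['message', 'frog', 'page'] (min_width=17, slack=1)
Line 2: ['electric', 'are', 'as'] (min_width=15, slack=3)
Line 3: ['cheese', 'letter'] (min_width=13, slack=5)

Answer: |message  frog page|
|electric   are  as|
|cheese letter     |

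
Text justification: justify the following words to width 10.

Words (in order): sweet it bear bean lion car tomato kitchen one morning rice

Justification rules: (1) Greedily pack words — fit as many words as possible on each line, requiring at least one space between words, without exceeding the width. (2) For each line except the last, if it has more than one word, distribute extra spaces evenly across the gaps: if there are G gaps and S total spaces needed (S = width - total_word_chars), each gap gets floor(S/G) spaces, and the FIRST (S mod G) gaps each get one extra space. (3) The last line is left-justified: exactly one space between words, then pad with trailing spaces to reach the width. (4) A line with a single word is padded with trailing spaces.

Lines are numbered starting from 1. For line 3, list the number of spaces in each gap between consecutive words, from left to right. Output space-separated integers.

Line 1: ['sweet', 'it'] (min_width=8, slack=2)
Line 2: ['bear', 'bean'] (min_width=9, slack=1)
Line 3: ['lion', 'car'] (min_width=8, slack=2)
Line 4: ['tomato'] (min_width=6, slack=4)
Line 5: ['kitchen'] (min_width=7, slack=3)
Line 6: ['one'] (min_width=3, slack=7)
Line 7: ['morning'] (min_width=7, slack=3)
Line 8: ['rice'] (min_width=4, slack=6)

Answer: 3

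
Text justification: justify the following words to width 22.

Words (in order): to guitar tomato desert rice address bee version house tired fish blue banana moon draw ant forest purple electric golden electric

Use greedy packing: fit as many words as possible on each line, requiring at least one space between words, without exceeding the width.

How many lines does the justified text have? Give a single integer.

Answer: 7

Derivation:
Line 1: ['to', 'guitar', 'tomato'] (min_width=16, slack=6)
Line 2: ['desert', 'rice', 'address'] (min_width=19, slack=3)
Line 3: ['bee', 'version', 'house'] (min_width=17, slack=5)
Line 4: ['tired', 'fish', 'blue', 'banana'] (min_width=22, slack=0)
Line 5: ['moon', 'draw', 'ant', 'forest'] (min_width=20, slack=2)
Line 6: ['purple', 'electric', 'golden'] (min_width=22, slack=0)
Line 7: ['electric'] (min_width=8, slack=14)
Total lines: 7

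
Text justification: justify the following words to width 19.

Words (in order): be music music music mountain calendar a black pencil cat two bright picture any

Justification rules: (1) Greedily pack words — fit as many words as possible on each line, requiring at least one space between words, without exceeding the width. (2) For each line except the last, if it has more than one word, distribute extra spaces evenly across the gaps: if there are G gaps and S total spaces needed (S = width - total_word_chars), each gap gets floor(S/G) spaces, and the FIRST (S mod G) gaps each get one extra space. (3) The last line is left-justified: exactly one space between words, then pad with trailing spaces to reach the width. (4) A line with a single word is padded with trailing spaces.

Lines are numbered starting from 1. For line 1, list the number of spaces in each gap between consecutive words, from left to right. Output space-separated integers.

Answer: 4 3

Derivation:
Line 1: ['be', 'music', 'music'] (min_width=14, slack=5)
Line 2: ['music', 'mountain'] (min_width=14, slack=5)
Line 3: ['calendar', 'a', 'black'] (min_width=16, slack=3)
Line 4: ['pencil', 'cat', 'two'] (min_width=14, slack=5)
Line 5: ['bright', 'picture', 'any'] (min_width=18, slack=1)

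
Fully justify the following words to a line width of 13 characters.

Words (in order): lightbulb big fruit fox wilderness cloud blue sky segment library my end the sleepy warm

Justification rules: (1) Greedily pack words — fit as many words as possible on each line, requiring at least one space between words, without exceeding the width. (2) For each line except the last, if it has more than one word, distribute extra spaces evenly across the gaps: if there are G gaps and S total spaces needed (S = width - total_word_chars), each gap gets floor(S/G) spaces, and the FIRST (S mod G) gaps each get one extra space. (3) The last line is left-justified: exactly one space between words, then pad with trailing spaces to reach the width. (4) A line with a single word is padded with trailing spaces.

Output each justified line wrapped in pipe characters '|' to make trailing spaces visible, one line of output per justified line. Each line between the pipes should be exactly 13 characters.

Answer: |lightbulb big|
|fruit     fox|
|wilderness   |
|cloud    blue|
|sky   segment|
|library    my|
|end       the|
|sleepy warm  |

Derivation:
Line 1: ['lightbulb', 'big'] (min_width=13, slack=0)
Line 2: ['fruit', 'fox'] (min_width=9, slack=4)
Line 3: ['wilderness'] (min_width=10, slack=3)
Line 4: ['cloud', 'blue'] (min_width=10, slack=3)
Line 5: ['sky', 'segment'] (min_width=11, slack=2)
Line 6: ['library', 'my'] (min_width=10, slack=3)
Line 7: ['end', 'the'] (min_width=7, slack=6)
Line 8: ['sleepy', 'warm'] (min_width=11, slack=2)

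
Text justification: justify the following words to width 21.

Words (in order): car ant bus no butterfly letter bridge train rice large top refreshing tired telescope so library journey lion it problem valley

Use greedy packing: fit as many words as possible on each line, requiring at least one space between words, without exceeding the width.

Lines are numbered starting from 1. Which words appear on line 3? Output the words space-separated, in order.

Answer: bridge train rice

Derivation:
Line 1: ['car', 'ant', 'bus', 'no'] (min_width=14, slack=7)
Line 2: ['butterfly', 'letter'] (min_width=16, slack=5)
Line 3: ['bridge', 'train', 'rice'] (min_width=17, slack=4)
Line 4: ['large', 'top', 'refreshing'] (min_width=20, slack=1)
Line 5: ['tired', 'telescope', 'so'] (min_width=18, slack=3)
Line 6: ['library', 'journey', 'lion'] (min_width=20, slack=1)
Line 7: ['it', 'problem', 'valley'] (min_width=17, slack=4)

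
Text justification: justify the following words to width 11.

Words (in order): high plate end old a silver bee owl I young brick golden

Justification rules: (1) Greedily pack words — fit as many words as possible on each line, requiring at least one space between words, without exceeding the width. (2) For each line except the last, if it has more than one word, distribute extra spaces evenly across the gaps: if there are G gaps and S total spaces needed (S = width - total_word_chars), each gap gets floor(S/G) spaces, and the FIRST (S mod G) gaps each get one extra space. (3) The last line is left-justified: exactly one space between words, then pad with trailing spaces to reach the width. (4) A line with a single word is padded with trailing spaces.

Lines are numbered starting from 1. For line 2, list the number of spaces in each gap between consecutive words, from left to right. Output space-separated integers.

Answer: 2 2

Derivation:
Line 1: ['high', 'plate'] (min_width=10, slack=1)
Line 2: ['end', 'old', 'a'] (min_width=9, slack=2)
Line 3: ['silver', 'bee'] (min_width=10, slack=1)
Line 4: ['owl', 'I', 'young'] (min_width=11, slack=0)
Line 5: ['brick'] (min_width=5, slack=6)
Line 6: ['golden'] (min_width=6, slack=5)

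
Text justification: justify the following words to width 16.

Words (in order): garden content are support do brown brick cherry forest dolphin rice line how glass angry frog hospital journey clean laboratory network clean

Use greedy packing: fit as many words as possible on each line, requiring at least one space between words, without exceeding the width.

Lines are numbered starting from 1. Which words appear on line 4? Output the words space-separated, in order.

Line 1: ['garden', 'content'] (min_width=14, slack=2)
Line 2: ['are', 'support', 'do'] (min_width=14, slack=2)
Line 3: ['brown', 'brick'] (min_width=11, slack=5)
Line 4: ['cherry', 'forest'] (min_width=13, slack=3)
Line 5: ['dolphin', 'rice'] (min_width=12, slack=4)
Line 6: ['line', 'how', 'glass'] (min_width=14, slack=2)
Line 7: ['angry', 'frog'] (min_width=10, slack=6)
Line 8: ['hospital', 'journey'] (min_width=16, slack=0)
Line 9: ['clean', 'laboratory'] (min_width=16, slack=0)
Line 10: ['network', 'clean'] (min_width=13, slack=3)

Answer: cherry forest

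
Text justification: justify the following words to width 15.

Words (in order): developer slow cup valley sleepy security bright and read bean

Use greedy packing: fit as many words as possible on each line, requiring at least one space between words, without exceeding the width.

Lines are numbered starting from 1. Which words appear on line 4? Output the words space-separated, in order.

Line 1: ['developer', 'slow'] (min_width=14, slack=1)
Line 2: ['cup', 'valley'] (min_width=10, slack=5)
Line 3: ['sleepy', 'security'] (min_width=15, slack=0)
Line 4: ['bright', 'and', 'read'] (min_width=15, slack=0)
Line 5: ['bean'] (min_width=4, slack=11)

Answer: bright and read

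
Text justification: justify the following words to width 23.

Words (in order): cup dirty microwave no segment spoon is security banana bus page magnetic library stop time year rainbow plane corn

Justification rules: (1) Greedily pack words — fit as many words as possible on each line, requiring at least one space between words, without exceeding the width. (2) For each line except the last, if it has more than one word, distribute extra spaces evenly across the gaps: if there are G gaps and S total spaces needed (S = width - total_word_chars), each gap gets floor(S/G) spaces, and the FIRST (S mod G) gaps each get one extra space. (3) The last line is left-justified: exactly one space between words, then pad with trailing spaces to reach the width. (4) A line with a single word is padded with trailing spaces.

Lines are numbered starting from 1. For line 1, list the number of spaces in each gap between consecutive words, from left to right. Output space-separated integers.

Answer: 2 1 1

Derivation:
Line 1: ['cup', 'dirty', 'microwave', 'no'] (min_width=22, slack=1)
Line 2: ['segment', 'spoon', 'is'] (min_width=16, slack=7)
Line 3: ['security', 'banana', 'bus'] (min_width=19, slack=4)
Line 4: ['page', 'magnetic', 'library'] (min_width=21, slack=2)
Line 5: ['stop', 'time', 'year', 'rainbow'] (min_width=22, slack=1)
Line 6: ['plane', 'corn'] (min_width=10, slack=13)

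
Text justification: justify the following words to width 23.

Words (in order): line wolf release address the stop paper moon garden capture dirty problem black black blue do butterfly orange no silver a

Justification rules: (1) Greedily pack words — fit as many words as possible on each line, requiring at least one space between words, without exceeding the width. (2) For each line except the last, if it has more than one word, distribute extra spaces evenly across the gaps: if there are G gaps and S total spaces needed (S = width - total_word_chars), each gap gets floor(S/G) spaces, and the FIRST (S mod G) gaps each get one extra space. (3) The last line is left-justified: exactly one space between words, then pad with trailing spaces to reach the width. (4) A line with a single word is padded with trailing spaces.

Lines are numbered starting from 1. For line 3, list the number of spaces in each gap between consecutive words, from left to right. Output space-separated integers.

Answer: 3 3

Derivation:
Line 1: ['line', 'wolf', 'release'] (min_width=17, slack=6)
Line 2: ['address', 'the', 'stop', 'paper'] (min_width=22, slack=1)
Line 3: ['moon', 'garden', 'capture'] (min_width=19, slack=4)
Line 4: ['dirty', 'problem', 'black'] (min_width=19, slack=4)
Line 5: ['black', 'blue', 'do', 'butterfly'] (min_width=23, slack=0)
Line 6: ['orange', 'no', 'silver', 'a'] (min_width=18, slack=5)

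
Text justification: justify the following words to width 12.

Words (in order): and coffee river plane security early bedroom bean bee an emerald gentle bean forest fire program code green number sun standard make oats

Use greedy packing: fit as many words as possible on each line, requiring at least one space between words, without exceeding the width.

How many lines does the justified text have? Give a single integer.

Line 1: ['and', 'coffee'] (min_width=10, slack=2)
Line 2: ['river', 'plane'] (min_width=11, slack=1)
Line 3: ['security'] (min_width=8, slack=4)
Line 4: ['early'] (min_width=5, slack=7)
Line 5: ['bedroom', 'bean'] (min_width=12, slack=0)
Line 6: ['bee', 'an'] (min_width=6, slack=6)
Line 7: ['emerald'] (min_width=7, slack=5)
Line 8: ['gentle', 'bean'] (min_width=11, slack=1)
Line 9: ['forest', 'fire'] (min_width=11, slack=1)
Line 10: ['program', 'code'] (min_width=12, slack=0)
Line 11: ['green', 'number'] (min_width=12, slack=0)
Line 12: ['sun', 'standard'] (min_width=12, slack=0)
Line 13: ['make', 'oats'] (min_width=9, slack=3)
Total lines: 13

Answer: 13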